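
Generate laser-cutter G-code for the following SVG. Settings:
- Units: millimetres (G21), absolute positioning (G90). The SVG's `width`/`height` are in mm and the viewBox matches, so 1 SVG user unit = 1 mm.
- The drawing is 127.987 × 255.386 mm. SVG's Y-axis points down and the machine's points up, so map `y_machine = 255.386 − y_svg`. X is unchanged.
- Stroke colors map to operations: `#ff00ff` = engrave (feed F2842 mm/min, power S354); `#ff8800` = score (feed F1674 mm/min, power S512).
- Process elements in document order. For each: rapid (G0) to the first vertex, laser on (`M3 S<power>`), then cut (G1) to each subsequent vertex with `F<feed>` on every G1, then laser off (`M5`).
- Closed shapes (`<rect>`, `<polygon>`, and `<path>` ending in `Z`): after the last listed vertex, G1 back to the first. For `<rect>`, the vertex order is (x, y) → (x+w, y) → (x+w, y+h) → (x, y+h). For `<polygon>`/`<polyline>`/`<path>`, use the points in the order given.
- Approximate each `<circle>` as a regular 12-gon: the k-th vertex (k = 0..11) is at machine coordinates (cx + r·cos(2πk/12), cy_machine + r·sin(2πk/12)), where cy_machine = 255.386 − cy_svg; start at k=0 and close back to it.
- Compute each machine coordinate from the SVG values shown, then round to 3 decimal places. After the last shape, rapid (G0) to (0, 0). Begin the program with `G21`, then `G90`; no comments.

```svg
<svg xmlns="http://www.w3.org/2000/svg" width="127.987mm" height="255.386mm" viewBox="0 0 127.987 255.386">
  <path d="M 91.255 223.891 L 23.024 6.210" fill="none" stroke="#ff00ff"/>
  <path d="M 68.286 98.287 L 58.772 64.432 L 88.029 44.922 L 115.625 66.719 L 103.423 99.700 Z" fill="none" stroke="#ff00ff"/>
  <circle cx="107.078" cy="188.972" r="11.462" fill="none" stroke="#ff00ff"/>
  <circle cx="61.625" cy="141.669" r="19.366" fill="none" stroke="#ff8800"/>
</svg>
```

G21
G90
G0 X91.255 Y31.495
M3 S354
G1 X23.024 Y249.176 F2842
M5
G0 X68.286 Y157.099
M3 S354
G1 X58.772 Y190.954 F2842
G1 X88.029 Y210.464 F2842
G1 X115.625 Y188.667 F2842
G1 X103.423 Y155.686 F2842
G1 X68.286 Y157.099 F2842
M5
G0 X118.540 Y66.414
M3 S354
G1 X117.004 Y72.145 F2842
G1 X112.809 Y76.340 F2842
G1 X107.078 Y77.876 F2842
G1 X101.347 Y76.340 F2842
G1 X97.152 Y72.145 F2842
G1 X95.616 Y66.414 F2842
G1 X97.152 Y60.683 F2842
G1 X101.347 Y56.488 F2842
G1 X107.078 Y54.952 F2842
G1 X112.809 Y56.488 F2842
G1 X117.004 Y60.683 F2842
G1 X118.540 Y66.414 F2842
M5
G0 X80.991 Y113.717
M3 S512
G1 X78.396 Y123.400 F1674
G1 X71.308 Y130.488 F1674
G1 X61.625 Y133.083 F1674
G1 X51.942 Y130.488 F1674
G1 X44.854 Y123.400 F1674
G1 X42.259 Y113.717 F1674
G1 X44.854 Y104.034 F1674
G1 X51.942 Y96.946 F1674
G1 X61.625 Y94.351 F1674
G1 X71.308 Y96.946 F1674
G1 X78.396 Y104.034 F1674
G1 X80.991 Y113.717 F1674
M5
G0 X0.000 Y0.000

Since the viewBox matches the mm dimensions, user units are millimetres directly. The only transform is the Y-flip y_m = 255.386 − y_svg.

Shape 1 is a line segment drawn with `<path>`. Its stroke #ff00ff means engrave at S354, F2842. After flipping Y the toolpath is (91.255,31.495) → (23.024,249.176).

Shape 2 is a regular polygon drawn with `<path>`. Its stroke #ff00ff means engrave at S354, F2842. After flipping Y the toolpath is (68.286,157.099) → (58.772,190.954) → (88.029,210.464) → (115.625,188.667) → (103.423,155.686) → (68.286,157.099), returning to the start.

Shape 3 is a circle drawn with `<circle>`. Its stroke #ff00ff means engrave at S354, F2842. After flipping Y the toolpath is (118.540,66.414) → (117.004,72.145) → (112.809,76.340) → (107.078,77.876) → (101.347,76.340) → (97.152,72.145) → (95.616,66.414) → (97.152,60.683) → (101.347,56.488) → (107.078,54.952) → (112.809,56.488) → (117.004,60.683) → (118.540,66.414), returning to the start.

Shape 4 is a circle drawn with `<circle>`. Its stroke #ff8800 means score at S512, F1674. After flipping Y the toolpath is (80.991,113.717) → (78.396,123.400) → (71.308,130.488) → (61.625,133.083) → (51.942,130.488) → (44.854,123.400) → (42.259,113.717) → (44.854,104.034) → (51.942,96.946) → (61.625,94.351) → (71.308,96.946) → (78.396,104.034) → (80.991,113.717), returning to the start.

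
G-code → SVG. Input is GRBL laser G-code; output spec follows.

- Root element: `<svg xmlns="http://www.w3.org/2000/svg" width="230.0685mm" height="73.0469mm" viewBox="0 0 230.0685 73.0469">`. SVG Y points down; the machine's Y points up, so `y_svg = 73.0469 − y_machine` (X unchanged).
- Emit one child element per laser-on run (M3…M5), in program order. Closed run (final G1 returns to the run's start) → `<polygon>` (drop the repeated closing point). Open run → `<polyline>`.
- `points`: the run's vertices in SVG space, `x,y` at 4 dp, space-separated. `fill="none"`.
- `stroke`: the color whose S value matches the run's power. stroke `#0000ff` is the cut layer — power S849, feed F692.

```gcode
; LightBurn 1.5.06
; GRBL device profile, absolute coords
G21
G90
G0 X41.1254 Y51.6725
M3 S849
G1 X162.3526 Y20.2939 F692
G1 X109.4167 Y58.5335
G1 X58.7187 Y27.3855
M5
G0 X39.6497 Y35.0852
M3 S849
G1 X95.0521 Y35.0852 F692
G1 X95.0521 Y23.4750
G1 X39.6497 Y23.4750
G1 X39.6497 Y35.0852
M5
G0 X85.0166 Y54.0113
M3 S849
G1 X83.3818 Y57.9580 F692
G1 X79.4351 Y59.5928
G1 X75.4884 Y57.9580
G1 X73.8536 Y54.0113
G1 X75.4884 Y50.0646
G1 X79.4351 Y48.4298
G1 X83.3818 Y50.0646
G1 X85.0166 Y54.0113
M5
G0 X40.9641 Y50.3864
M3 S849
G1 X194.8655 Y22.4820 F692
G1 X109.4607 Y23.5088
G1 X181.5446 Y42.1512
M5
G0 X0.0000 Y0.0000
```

Each laser-on run becomes one SVG element. Flip Y back into SVG space with y_svg = 73.0469 − y_machine. Every run uses S849, so all elements get stroke `#0000ff` (cut).

Run 1: The run is open, so emit a `<polyline>` with points (Y-flipped): 41.1254,21.3744 162.3526,52.7530 109.4167,14.5134 58.7187,45.6614.

Run 2: The run returns to its start, so emit a `<polygon>` with points (Y-flipped): 39.6497,37.9617 95.0521,37.9617 95.0521,49.5719 39.6497,49.5719.

Run 3: The run returns to its start, so emit a `<polygon>` with points (Y-flipped): 85.0166,19.0356 83.3818,15.0889 79.4351,13.4541 75.4884,15.0889 73.8536,19.0356 75.4884,22.9823 79.4351,24.6171 83.3818,22.9823.

Run 4: The run is open, so emit a `<polyline>` with points (Y-flipped): 40.9641,22.6605 194.8655,50.5649 109.4607,49.5381 181.5446,30.8957.

<svg xmlns="http://www.w3.org/2000/svg" width="230.0685mm" height="73.0469mm" viewBox="0 0 230.0685 73.0469">
  <polyline points="41.1254,21.3744 162.3526,52.7530 109.4167,14.5134 58.7187,45.6614" fill="none" stroke="#0000ff"/>
  <polygon points="39.6497,37.9617 95.0521,37.9617 95.0521,49.5719 39.6497,49.5719" fill="none" stroke="#0000ff"/>
  <polygon points="85.0166,19.0356 83.3818,15.0889 79.4351,13.4541 75.4884,15.0889 73.8536,19.0356 75.4884,22.9823 79.4351,24.6171 83.3818,22.9823" fill="none" stroke="#0000ff"/>
  <polyline points="40.9641,22.6605 194.8655,50.5649 109.4607,49.5381 181.5446,30.8957" fill="none" stroke="#0000ff"/>
</svg>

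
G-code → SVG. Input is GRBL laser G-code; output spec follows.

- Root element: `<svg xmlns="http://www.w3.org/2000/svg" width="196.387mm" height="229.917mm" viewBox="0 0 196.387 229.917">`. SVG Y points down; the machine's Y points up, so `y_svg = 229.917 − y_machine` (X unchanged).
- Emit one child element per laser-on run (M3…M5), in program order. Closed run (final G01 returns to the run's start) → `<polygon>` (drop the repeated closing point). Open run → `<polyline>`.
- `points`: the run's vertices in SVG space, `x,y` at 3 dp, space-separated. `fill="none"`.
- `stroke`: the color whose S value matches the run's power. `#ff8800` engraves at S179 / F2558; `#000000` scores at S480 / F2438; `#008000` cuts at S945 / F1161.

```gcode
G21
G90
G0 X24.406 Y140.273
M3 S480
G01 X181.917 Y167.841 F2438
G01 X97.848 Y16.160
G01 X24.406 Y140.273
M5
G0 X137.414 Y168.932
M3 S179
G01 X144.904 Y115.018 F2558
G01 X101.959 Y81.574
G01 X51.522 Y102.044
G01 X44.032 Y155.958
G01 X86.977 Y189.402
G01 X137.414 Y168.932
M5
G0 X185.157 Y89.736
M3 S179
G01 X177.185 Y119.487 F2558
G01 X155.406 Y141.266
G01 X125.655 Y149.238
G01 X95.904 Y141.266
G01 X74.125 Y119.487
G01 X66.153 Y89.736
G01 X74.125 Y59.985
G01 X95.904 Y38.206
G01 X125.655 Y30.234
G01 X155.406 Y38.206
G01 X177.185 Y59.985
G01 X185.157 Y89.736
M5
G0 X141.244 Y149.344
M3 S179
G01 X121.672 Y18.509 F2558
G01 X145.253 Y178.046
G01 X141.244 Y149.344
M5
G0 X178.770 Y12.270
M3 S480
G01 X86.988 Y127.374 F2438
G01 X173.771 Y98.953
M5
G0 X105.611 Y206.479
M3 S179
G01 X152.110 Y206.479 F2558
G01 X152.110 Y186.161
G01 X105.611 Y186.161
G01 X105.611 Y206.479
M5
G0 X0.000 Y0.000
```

Machine Y-up, SVG Y-down with viewBox height 229.917, so y_svg = 229.917 − y_machine; X carries over.

Run 1: S480 ⇒ score layer `#000000`. The run returns to its start, so emit a `<polygon>` with points (Y-flipped): 24.406,89.644 181.917,62.076 97.848,213.757.

Run 2: the run's S179 means `#ff8800` (engrave). The run returns to its start, so emit a `<polygon>` with points (Y-flipped): 137.414,60.985 144.904,114.899 101.959,148.343 51.522,127.873 44.032,73.959 86.977,40.515.

Run 3: power S179 maps to stroke `#ff8800` (engrave). The run returns to its start, so emit a `<polygon>` with points (Y-flipped): 185.157,140.181 177.185,110.430 155.406,88.651 125.655,80.679 95.904,88.651 74.125,110.430 66.153,140.181 74.125,169.932 95.904,191.711 125.655,199.683 155.406,191.711 177.185,169.932.

Run 4: S179 ⇒ engrave layer `#ff8800`. The run returns to its start, so emit a `<polygon>` with points (Y-flipped): 141.244,80.573 121.672,211.408 145.253,51.871.

Run 5: the run's S480 means `#000000` (score). The run is open, so emit a `<polyline>` with points (Y-flipped): 178.770,217.647 86.988,102.543 173.771,130.964.

Run 6: power S179 maps to stroke `#ff8800` (engrave). The run returns to its start, so emit a `<polygon>` with points (Y-flipped): 105.611,23.438 152.110,23.438 152.110,43.756 105.611,43.756.

<svg xmlns="http://www.w3.org/2000/svg" width="196.387mm" height="229.917mm" viewBox="0 0 196.387 229.917">
  <polygon points="24.406,89.644 181.917,62.076 97.848,213.757" fill="none" stroke="#000000"/>
  <polygon points="137.414,60.985 144.904,114.899 101.959,148.343 51.522,127.873 44.032,73.959 86.977,40.515" fill="none" stroke="#ff8800"/>
  <polygon points="185.157,140.181 177.185,110.430 155.406,88.651 125.655,80.679 95.904,88.651 74.125,110.430 66.153,140.181 74.125,169.932 95.904,191.711 125.655,199.683 155.406,191.711 177.185,169.932" fill="none" stroke="#ff8800"/>
  <polygon points="141.244,80.573 121.672,211.408 145.253,51.871" fill="none" stroke="#ff8800"/>
  <polyline points="178.770,217.647 86.988,102.543 173.771,130.964" fill="none" stroke="#000000"/>
  <polygon points="105.611,23.438 152.110,23.438 152.110,43.756 105.611,43.756" fill="none" stroke="#ff8800"/>
</svg>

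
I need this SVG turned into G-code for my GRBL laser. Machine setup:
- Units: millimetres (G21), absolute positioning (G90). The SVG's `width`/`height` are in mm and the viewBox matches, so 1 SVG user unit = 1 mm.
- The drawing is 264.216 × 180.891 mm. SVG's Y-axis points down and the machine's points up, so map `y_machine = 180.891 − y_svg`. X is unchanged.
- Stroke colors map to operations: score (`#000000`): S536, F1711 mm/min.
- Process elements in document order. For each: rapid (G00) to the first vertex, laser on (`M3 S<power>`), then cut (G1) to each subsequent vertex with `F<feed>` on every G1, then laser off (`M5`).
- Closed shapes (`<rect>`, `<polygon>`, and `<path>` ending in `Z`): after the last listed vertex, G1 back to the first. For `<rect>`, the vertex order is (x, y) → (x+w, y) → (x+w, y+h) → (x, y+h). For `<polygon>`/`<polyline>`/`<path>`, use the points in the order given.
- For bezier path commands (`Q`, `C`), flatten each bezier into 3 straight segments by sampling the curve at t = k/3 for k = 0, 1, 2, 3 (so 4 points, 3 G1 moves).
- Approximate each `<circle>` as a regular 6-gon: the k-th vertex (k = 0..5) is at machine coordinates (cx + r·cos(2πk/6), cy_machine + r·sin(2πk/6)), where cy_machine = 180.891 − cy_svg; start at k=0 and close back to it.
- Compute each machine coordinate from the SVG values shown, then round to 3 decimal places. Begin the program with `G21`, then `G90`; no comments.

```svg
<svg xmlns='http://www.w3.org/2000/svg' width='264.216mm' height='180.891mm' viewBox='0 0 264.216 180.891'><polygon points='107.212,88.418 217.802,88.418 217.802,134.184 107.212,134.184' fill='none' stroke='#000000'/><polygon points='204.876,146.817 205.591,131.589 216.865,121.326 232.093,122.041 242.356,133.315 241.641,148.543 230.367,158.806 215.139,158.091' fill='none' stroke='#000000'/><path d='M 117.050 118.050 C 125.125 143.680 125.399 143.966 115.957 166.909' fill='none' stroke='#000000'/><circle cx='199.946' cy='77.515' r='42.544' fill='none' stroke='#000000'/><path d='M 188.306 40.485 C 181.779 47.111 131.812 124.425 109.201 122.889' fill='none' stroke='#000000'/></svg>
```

viewBox `0 0 264.216 180.891` with mm width/height → 1 unit = 1 mm. Flip: y_m = 180.891 − y_svg.

**Shape 1** — `<polygon>` rectangle, stroke `#000000` → score (S536, F1711). Machine vertices: (107.212,92.473) → (217.802,92.473) → (217.802,46.707) → (107.212,46.707) → (107.212,92.473). Closed: final G1 returns to the first vertex.

**Shape 2** — `<polygon>` regular polygon, stroke `#000000` → score (S536, F1711). Machine vertices: (204.876,34.074) → (205.591,49.302) → (216.865,59.565) → (232.093,58.850) → (242.356,47.576) → (241.641,32.348) → (230.367,22.085) → (215.139,22.800) → (204.876,34.074). Closed: final G1 returns to the first vertex.

**Shape 3** — `<path>` cubic bezier, stroke `#000000` → score (S536, F1711). Control points (SVG): P0=(117.050,118.050), P1=(125.125,143.680), P2=(125.399,143.966), P3=(115.957,166.909); sampled at t=k/3. Machine vertices: (117.050,62.841) → (122.454,43.881) → (122.231,31.150) → (115.957,13.982). Open path.

**Shape 4** — `<circle>` circle, stroke `#000000` → score (S536, F1711). Machine vertices: (242.490,103.376) → (221.218,140.220) → (178.674,140.220) → (157.402,103.376) → (178.674,66.532) → (221.218,66.532) → (242.490,103.376). Closed: final G1 returns to the first vertex.

**Shape 5** — `<path>` cubic bezier, stroke `#000000` → score (S536, F1711). Control points (SVG): P0=(188.306,40.485), P1=(181.779,47.111), P2=(131.812,124.425), P3=(109.201,122.889); sampled at t=k/3. Machine vertices: (188.306,140.406) → (169.921,115.756) → (138.309,77.211) → (109.201,58.002). Open path.

G21
G90
G00 X107.212 Y92.473
M3 S536
G1 X217.802 Y92.473 F1711
G1 X217.802 Y46.707 F1711
G1 X107.212 Y46.707 F1711
G1 X107.212 Y92.473 F1711
M5
G00 X204.876 Y34.074
M3 S536
G1 X205.591 Y49.302 F1711
G1 X216.865 Y59.565 F1711
G1 X232.093 Y58.850 F1711
G1 X242.356 Y47.576 F1711
G1 X241.641 Y32.348 F1711
G1 X230.367 Y22.085 F1711
G1 X215.139 Y22.800 F1711
G1 X204.876 Y34.074 F1711
M5
G00 X117.050 Y62.841
M3 S536
G1 X122.454 Y43.881 F1711
G1 X122.231 Y31.150 F1711
G1 X115.957 Y13.982 F1711
M5
G00 X242.490 Y103.376
M3 S536
G1 X221.218 Y140.220 F1711
G1 X178.674 Y140.220 F1711
G1 X157.402 Y103.376 F1711
G1 X178.674 Y66.532 F1711
G1 X221.218 Y66.532 F1711
G1 X242.490 Y103.376 F1711
M5
G00 X188.306 Y140.406
M3 S536
G1 X169.921 Y115.756 F1711
G1 X138.309 Y77.211 F1711
G1 X109.201 Y58.002 F1711
M5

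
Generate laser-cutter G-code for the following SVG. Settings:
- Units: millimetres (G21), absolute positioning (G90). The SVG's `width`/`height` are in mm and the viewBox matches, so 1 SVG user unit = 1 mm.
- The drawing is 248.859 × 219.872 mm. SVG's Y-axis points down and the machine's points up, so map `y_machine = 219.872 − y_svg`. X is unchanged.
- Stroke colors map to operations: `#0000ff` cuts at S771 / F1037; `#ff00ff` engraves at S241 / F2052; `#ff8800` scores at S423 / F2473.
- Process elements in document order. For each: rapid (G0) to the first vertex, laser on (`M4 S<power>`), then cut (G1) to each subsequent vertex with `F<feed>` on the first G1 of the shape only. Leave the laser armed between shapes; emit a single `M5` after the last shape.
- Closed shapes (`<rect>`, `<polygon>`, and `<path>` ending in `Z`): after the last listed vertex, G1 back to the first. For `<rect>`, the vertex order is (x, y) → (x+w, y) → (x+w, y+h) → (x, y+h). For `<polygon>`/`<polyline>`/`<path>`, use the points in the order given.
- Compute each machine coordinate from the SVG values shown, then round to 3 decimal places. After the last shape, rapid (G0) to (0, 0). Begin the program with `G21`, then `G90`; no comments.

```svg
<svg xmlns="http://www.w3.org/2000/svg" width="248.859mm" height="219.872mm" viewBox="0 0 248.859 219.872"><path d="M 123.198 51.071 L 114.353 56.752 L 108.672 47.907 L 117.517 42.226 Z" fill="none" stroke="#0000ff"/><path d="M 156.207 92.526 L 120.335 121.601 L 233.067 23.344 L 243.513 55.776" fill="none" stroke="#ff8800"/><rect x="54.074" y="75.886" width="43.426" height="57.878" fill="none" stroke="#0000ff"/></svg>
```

Since the viewBox matches the mm dimensions, user units are millimetres directly. The only transform is the Y-flip y_m = 219.872 − y_svg.

Shape 1 is a regular polygon drawn with `<path>`. Its stroke #0000ff means cut at S771, F1037. After flipping Y the toolpath is (123.198,168.801) → (114.353,163.120) → (108.672,171.965) → (117.517,177.646) → (123.198,168.801), returning to the start.

Shape 2 is a open polyline drawn with `<path>`. Its stroke #ff8800 means score at S423, F2473. After flipping Y the toolpath is (156.207,127.346) → (120.335,98.271) → (233.067,196.528) → (243.513,164.096).

Shape 3 is a rectangle drawn with `<rect>`. Its stroke #0000ff means cut at S771, F1037. After flipping Y the toolpath is (54.074,143.986) → (97.500,143.986) → (97.500,86.108) → (54.074,86.108) → (54.074,143.986), returning to the start.

G21
G90
G0 X123.198 Y168.801
M4 S771
G1 X114.353 Y163.120 F1037
G1 X108.672 Y171.965
G1 X117.517 Y177.646
G1 X123.198 Y168.801
G0 X156.207 Y127.346
M4 S423
G1 X120.335 Y98.271 F2473
G1 X233.067 Y196.528
G1 X243.513 Y164.096
G0 X54.074 Y143.986
M4 S771
G1 X97.500 Y143.986 F1037
G1 X97.500 Y86.108
G1 X54.074 Y86.108
G1 X54.074 Y143.986
M5
G0 X0.000 Y0.000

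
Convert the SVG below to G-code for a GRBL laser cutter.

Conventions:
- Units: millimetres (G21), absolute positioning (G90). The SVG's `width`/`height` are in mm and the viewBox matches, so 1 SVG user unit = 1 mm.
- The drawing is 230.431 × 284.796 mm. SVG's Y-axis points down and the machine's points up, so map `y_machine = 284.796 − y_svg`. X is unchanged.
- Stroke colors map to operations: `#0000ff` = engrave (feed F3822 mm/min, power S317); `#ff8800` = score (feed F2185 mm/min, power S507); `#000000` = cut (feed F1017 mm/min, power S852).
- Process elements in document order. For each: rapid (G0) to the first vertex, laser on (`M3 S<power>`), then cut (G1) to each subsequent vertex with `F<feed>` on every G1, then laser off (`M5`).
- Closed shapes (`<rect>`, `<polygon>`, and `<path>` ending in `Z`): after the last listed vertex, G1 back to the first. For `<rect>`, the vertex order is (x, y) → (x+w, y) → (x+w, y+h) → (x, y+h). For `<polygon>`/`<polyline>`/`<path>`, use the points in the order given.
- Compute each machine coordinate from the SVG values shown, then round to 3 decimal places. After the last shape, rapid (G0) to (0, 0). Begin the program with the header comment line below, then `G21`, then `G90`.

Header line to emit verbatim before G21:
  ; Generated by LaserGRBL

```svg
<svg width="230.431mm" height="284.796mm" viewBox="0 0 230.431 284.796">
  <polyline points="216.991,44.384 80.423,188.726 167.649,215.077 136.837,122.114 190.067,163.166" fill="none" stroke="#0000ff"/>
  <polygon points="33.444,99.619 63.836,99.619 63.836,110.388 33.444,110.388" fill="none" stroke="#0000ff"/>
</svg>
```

1 u = 1 mm; y_m = 284.796 − y.

[1] `<polyline>` open polyline, #0000ff→engrave S317 F3822: (216.991,240.412) → (80.423,96.070) → (167.649,69.719) → (136.837,162.682) → (190.067,121.630)

[2] `<polygon>` rectangle, #0000ff→engrave S317 F3822: (33.444,185.177) → (63.836,185.177) → (63.836,174.408) → (33.444,174.408) → (33.444,185.177) (closed)

; Generated by LaserGRBL
G21
G90
G0 X216.991 Y240.412
M3 S317
G1 X80.423 Y96.070 F3822
G1 X167.649 Y69.719 F3822
G1 X136.837 Y162.682 F3822
G1 X190.067 Y121.630 F3822
M5
G0 X33.444 Y185.177
M3 S317
G1 X63.836 Y185.177 F3822
G1 X63.836 Y174.408 F3822
G1 X33.444 Y174.408 F3822
G1 X33.444 Y185.177 F3822
M5
G0 X0.000 Y0.000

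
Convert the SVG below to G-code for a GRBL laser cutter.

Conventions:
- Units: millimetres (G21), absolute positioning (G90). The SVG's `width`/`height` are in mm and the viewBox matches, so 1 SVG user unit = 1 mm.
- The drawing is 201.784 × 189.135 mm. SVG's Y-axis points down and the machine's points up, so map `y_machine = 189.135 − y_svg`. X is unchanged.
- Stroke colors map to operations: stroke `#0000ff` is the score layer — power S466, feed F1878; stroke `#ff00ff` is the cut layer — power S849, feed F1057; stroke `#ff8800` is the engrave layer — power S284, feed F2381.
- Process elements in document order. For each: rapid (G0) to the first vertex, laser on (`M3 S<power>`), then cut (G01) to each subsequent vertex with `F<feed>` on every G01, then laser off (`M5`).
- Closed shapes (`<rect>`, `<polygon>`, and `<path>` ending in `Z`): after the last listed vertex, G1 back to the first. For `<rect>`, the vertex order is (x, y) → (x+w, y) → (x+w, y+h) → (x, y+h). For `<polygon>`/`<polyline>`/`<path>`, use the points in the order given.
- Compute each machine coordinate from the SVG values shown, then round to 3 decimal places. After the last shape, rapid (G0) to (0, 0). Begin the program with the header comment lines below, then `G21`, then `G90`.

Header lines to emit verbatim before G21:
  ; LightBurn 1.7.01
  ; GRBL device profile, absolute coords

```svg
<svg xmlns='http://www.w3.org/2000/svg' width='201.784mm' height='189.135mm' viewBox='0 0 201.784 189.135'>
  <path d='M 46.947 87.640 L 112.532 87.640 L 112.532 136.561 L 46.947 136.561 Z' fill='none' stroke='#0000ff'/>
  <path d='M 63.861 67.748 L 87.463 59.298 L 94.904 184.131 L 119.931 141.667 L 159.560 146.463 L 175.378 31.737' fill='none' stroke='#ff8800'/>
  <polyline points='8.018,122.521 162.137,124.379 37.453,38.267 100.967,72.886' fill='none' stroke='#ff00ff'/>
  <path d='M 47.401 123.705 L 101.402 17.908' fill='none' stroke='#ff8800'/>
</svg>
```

Since the viewBox matches the mm dimensions, user units are millimetres directly. The only transform is the Y-flip y_m = 189.135 − y_svg.

Shape 1 is a rectangle drawn with `<path>`. Its stroke #0000ff means score at S466, F1878. After flipping Y the toolpath is (46.947,101.495) → (112.532,101.495) → (112.532,52.574) → (46.947,52.574) → (46.947,101.495), returning to the start.

Shape 2 is a open polyline drawn with `<path>`. Its stroke #ff8800 means engrave at S284, F2381. After flipping Y the toolpath is (63.861,121.387) → (87.463,129.837) → (94.904,5.004) → (119.931,47.468) → (159.560,42.672) → (175.378,157.398).

Shape 3 is a open polyline drawn with `<polyline>`. Its stroke #ff00ff means cut at S849, F1057. After flipping Y the toolpath is (8.018,66.614) → (162.137,64.756) → (37.453,150.868) → (100.967,116.249).

Shape 4 is a line segment drawn with `<path>`. Its stroke #ff8800 means engrave at S284, F2381. After flipping Y the toolpath is (47.401,65.430) → (101.402,171.227).

; LightBurn 1.7.01
; GRBL device profile, absolute coords
G21
G90
G0 X46.947 Y101.495
M3 S466
G01 X112.532 Y101.495 F1878
G01 X112.532 Y52.574 F1878
G01 X46.947 Y52.574 F1878
G01 X46.947 Y101.495 F1878
M5
G0 X63.861 Y121.387
M3 S284
G01 X87.463 Y129.837 F2381
G01 X94.904 Y5.004 F2381
G01 X119.931 Y47.468 F2381
G01 X159.560 Y42.672 F2381
G01 X175.378 Y157.398 F2381
M5
G0 X8.018 Y66.614
M3 S849
G01 X162.137 Y64.756 F1057
G01 X37.453 Y150.868 F1057
G01 X100.967 Y116.249 F1057
M5
G0 X47.401 Y65.430
M3 S284
G01 X101.402 Y171.227 F2381
M5
G0 X0.000 Y0.000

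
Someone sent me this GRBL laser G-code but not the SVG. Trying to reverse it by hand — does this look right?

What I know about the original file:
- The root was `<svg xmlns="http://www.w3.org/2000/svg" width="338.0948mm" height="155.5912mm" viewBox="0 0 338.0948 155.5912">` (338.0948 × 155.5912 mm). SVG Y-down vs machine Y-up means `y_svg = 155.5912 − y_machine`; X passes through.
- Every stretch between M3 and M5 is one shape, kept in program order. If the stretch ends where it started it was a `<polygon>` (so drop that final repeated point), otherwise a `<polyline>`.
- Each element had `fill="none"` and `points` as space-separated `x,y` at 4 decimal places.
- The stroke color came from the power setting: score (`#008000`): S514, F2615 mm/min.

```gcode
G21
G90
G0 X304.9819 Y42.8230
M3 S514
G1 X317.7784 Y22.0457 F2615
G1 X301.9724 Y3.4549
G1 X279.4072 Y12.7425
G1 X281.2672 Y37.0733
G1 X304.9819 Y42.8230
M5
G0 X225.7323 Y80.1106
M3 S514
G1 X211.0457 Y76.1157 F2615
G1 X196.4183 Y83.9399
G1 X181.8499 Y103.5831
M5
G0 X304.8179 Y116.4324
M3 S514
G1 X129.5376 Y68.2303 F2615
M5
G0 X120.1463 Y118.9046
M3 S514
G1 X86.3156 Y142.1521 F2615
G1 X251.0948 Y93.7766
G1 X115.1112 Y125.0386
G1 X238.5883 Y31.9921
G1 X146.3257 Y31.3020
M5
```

<svg xmlns="http://www.w3.org/2000/svg" width="338.0948mm" height="155.5912mm" viewBox="0 0 338.0948 155.5912">
  <polygon points="304.9819,112.7682 317.7784,133.5455 301.9724,152.1363 279.4072,142.8487 281.2672,118.5179" fill="none" stroke="#008000"/>
  <polyline points="225.7323,75.4806 211.0457,79.4755 196.4183,71.6513 181.8499,52.0081" fill="none" stroke="#008000"/>
  <polyline points="304.8179,39.1588 129.5376,87.3609" fill="none" stroke="#008000"/>
  <polyline points="120.1463,36.6866 86.3156,13.4391 251.0948,61.8146 115.1112,30.5526 238.5883,123.5991 146.3257,124.2892" fill="none" stroke="#008000"/>
</svg>

Each laser-on run becomes one SVG element. Flip Y back into SVG space with y_svg = 155.5912 − y_machine. Every run uses S514, so all elements get stroke `#008000` (score).

Run 1: The run returns to its start, so emit a `<polygon>` with points (Y-flipped): 304.9819,112.7682 317.7784,133.5455 301.9724,152.1363 279.4072,142.8487 281.2672,118.5179.

Run 2: The run is open, so emit a `<polyline>` with points (Y-flipped): 225.7323,75.4806 211.0457,79.4755 196.4183,71.6513 181.8499,52.0081.

Run 3: The run is open, so emit a `<polyline>` with points (Y-flipped): 304.8179,39.1588 129.5376,87.3609.

Run 4: The run is open, so emit a `<polyline>` with points (Y-flipped): 120.1463,36.6866 86.3156,13.4391 251.0948,61.8146 115.1112,30.5526 238.5883,123.5991 146.3257,124.2892.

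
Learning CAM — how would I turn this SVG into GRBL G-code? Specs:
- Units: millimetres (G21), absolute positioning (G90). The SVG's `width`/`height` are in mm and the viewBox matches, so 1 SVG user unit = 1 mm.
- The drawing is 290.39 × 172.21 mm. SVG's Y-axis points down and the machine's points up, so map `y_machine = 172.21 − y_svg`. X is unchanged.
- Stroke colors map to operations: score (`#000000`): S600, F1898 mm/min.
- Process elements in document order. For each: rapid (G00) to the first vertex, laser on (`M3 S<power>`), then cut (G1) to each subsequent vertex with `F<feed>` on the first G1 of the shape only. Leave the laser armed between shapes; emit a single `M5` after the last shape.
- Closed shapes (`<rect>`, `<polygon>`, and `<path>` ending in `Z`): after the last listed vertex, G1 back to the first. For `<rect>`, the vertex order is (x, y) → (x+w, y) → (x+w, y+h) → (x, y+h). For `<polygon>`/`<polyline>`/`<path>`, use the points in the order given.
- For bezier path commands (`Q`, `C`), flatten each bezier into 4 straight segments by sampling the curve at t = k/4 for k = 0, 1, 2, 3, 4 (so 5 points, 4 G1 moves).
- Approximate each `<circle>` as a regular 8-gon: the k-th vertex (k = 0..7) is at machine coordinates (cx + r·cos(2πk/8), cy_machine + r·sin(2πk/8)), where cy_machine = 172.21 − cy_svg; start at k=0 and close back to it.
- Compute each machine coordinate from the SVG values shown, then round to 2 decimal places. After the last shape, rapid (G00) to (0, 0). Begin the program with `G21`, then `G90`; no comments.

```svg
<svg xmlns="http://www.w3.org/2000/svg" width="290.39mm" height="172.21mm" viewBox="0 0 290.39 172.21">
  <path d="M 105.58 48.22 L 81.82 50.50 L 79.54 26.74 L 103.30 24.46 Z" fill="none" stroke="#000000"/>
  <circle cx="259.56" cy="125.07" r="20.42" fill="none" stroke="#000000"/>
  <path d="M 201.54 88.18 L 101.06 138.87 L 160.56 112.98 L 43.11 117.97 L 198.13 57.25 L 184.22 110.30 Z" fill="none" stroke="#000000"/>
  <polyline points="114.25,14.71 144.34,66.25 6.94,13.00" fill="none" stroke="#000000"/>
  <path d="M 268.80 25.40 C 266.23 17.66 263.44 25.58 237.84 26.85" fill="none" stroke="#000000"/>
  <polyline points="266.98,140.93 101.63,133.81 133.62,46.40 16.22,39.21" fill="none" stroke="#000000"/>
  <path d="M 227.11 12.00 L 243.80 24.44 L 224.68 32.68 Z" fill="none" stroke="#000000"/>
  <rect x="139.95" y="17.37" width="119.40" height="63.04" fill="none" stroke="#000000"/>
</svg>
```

viewBox `0 0 290.39 172.21` with mm width/height → 1 unit = 1 mm. Flip: y_m = 172.21 − y_svg.

**Shape 1** — `<path>` regular polygon, stroke `#000000` → score (S600, F1898). Machine vertices: (105.58,123.99) → (81.82,121.71) → (79.54,145.47) → (103.30,147.75) → (105.58,123.99). Closed: final G1 returns to the first vertex.

**Shape 2** — `<circle>` circle, stroke `#000000` → score (S600, F1898). Machine vertices: (279.98,47.14) → (274.00,61.58) → (259.56,67.56) → (245.12,61.58) → (239.14,47.14) → (245.12,32.70) → (259.56,26.72) → (274.00,32.70) → (279.98,47.14). Closed: final G1 returns to the first vertex.

**Shape 3** — `<path>` closed polygon, stroke `#000000` → score (S600, F1898). Machine vertices: (201.54,84.03) → (101.06,33.34) → (160.56,59.23) → (43.11,54.24) → (198.13,114.96) → (184.22,61.91) → (201.54,84.03). Closed: final G1 returns to the first vertex.

**Shape 4** — `<polyline>` open polyline, stroke `#000000` → score (S600, F1898). Machine vertices: (114.25,157.50) → (144.34,105.96) → (6.94,159.21). Open path.

**Shape 5** — `<path>` cubic bezier, stroke `#000000` → score (S600, F1898). Control points (SVG): P0=(268.80,25.40), P1=(266.23,17.66), P2=(263.44,25.58), P3=(237.84,26.85); sampled at t=k/4. Machine vertices: (268.80,146.81) → (266.48,150.03) → (261.96,149.46) → (253.12,147.21) → (237.84,145.36). Open path.

**Shape 6** — `<polyline>` open polyline, stroke `#000000` → score (S600, F1898). Machine vertices: (266.98,31.28) → (101.63,38.40) → (133.62,125.81) → (16.22,133.00). Open path.

**Shape 7** — `<path>` regular polygon, stroke `#000000` → score (S600, F1898). Machine vertices: (227.11,160.21) → (243.80,147.77) → (224.68,139.53) → (227.11,160.21). Closed: final G1 returns to the first vertex.

**Shape 8** — `<rect>` rectangle, stroke `#000000` → score (S600, F1898). Machine vertices: (139.95,154.84) → (259.35,154.84) → (259.35,91.80) → (139.95,91.80) → (139.95,154.84). Closed: final G1 returns to the first vertex.

G21
G90
G00 X105.58 Y123.99
M3 S600
G1 X81.82 Y121.71 F1898
G1 X79.54 Y145.47
G1 X103.30 Y147.75
G1 X105.58 Y123.99
G00 X279.98 Y47.14
M3 S600
G1 X274.00 Y61.58 F1898
G1 X259.56 Y67.56
G1 X245.12 Y61.58
G1 X239.14 Y47.14
G1 X245.12 Y32.70
G1 X259.56 Y26.72
G1 X274.00 Y32.70
G1 X279.98 Y47.14
G00 X201.54 Y84.03
M3 S600
G1 X101.06 Y33.34 F1898
G1 X160.56 Y59.23
G1 X43.11 Y54.24
G1 X198.13 Y114.96
G1 X184.22 Y61.91
G1 X201.54 Y84.03
G00 X114.25 Y157.50
M3 S600
G1 X144.34 Y105.96 F1898
G1 X6.94 Y159.21
G00 X268.80 Y146.81
M3 S600
G1 X266.48 Y150.03 F1898
G1 X261.96 Y149.46
G1 X253.12 Y147.21
G1 X237.84 Y145.36
G00 X266.98 Y31.28
M3 S600
G1 X101.63 Y38.40 F1898
G1 X133.62 Y125.81
G1 X16.22 Y133.00
G00 X227.11 Y160.21
M3 S600
G1 X243.80 Y147.77 F1898
G1 X224.68 Y139.53
G1 X227.11 Y160.21
G00 X139.95 Y154.84
M3 S600
G1 X259.35 Y154.84 F1898
G1 X259.35 Y91.80
G1 X139.95 Y91.80
G1 X139.95 Y154.84
M5
G00 X0.00 Y0.00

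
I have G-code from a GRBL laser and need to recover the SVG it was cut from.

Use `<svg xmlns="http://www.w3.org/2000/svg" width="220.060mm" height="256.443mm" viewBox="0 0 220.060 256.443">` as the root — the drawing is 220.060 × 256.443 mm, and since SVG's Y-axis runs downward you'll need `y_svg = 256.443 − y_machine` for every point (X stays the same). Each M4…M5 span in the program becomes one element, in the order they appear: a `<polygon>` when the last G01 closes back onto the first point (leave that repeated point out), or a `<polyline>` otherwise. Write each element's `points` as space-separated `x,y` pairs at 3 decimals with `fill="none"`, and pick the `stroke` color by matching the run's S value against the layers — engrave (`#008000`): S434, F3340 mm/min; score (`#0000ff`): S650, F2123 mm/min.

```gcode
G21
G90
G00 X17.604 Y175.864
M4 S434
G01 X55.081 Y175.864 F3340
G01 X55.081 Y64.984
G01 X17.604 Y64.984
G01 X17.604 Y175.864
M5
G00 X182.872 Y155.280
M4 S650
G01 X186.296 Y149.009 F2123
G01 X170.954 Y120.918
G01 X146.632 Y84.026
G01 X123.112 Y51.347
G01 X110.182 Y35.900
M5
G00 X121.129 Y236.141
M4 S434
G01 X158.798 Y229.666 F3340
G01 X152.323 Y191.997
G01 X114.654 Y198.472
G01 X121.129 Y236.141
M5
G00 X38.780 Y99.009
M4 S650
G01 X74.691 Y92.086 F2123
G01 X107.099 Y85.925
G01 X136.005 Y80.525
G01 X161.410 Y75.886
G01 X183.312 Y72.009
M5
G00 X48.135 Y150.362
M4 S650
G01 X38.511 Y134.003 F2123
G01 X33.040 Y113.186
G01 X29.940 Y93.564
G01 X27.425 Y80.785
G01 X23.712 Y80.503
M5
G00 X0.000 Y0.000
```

y_svg = 256.443 − y_m.

[1] S434→`#008000` (engrave); closed run; points: 17.604,80.579 55.081,80.579 55.081,191.459 17.604,191.459

[2] S650→`#0000ff` (score); open run; points: 182.872,101.163 186.296,107.434 170.954,135.525 146.632,172.417 123.112,205.096 110.182,220.543

[3] S434→`#008000` (engrave); closed run; points: 121.129,20.302 158.798,26.777 152.323,64.446 114.654,57.971

[4] S650→`#0000ff` (score); open run; points: 38.780,157.434 74.691,164.357 107.099,170.518 136.005,175.918 161.410,180.557 183.312,184.434

[5] S650→`#0000ff` (score); open run; points: 48.135,106.081 38.511,122.440 33.040,143.257 29.940,162.879 27.425,175.658 23.712,175.940

<svg xmlns="http://www.w3.org/2000/svg" width="220.060mm" height="256.443mm" viewBox="0 0 220.060 256.443">
  <polygon points="17.604,80.579 55.081,80.579 55.081,191.459 17.604,191.459" fill="none" stroke="#008000"/>
  <polyline points="182.872,101.163 186.296,107.434 170.954,135.525 146.632,172.417 123.112,205.096 110.182,220.543" fill="none" stroke="#0000ff"/>
  <polygon points="121.129,20.302 158.798,26.777 152.323,64.446 114.654,57.971" fill="none" stroke="#008000"/>
  <polyline points="38.780,157.434 74.691,164.357 107.099,170.518 136.005,175.918 161.410,180.557 183.312,184.434" fill="none" stroke="#0000ff"/>
  <polyline points="48.135,106.081 38.511,122.440 33.040,143.257 29.940,162.879 27.425,175.658 23.712,175.940" fill="none" stroke="#0000ff"/>
</svg>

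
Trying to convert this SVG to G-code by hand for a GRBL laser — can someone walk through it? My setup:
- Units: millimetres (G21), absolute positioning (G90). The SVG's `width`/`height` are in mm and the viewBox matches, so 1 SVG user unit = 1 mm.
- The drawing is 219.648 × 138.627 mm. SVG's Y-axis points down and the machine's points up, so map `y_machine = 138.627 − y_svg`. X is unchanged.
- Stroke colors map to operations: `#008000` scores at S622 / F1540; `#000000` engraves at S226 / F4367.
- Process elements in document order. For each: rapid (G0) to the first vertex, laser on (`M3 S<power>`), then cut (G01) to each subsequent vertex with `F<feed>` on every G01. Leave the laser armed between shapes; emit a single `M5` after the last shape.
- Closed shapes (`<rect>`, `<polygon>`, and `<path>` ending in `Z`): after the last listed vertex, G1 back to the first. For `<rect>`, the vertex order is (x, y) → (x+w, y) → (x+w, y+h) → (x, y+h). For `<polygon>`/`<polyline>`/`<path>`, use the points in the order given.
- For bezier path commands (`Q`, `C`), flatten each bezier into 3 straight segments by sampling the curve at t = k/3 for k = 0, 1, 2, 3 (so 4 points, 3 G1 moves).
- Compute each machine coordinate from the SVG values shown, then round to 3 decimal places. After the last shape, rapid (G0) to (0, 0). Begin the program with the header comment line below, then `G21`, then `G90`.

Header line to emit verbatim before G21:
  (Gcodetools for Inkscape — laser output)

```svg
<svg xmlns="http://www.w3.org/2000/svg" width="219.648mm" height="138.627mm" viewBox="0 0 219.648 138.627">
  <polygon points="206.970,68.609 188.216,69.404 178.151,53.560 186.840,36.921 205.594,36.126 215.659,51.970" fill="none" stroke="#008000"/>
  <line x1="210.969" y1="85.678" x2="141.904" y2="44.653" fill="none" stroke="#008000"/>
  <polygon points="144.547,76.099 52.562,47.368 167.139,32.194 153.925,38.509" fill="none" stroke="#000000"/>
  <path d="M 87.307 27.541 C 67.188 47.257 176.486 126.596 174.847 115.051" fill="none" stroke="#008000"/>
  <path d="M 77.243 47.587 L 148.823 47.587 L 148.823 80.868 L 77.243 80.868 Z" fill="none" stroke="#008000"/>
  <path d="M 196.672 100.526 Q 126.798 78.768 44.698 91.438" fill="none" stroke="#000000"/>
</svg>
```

(Gcodetools for Inkscape — laser output)
G21
G90
G0 X206.970 Y70.018
M3 S622
G01 X188.216 Y69.223 F1540
G01 X178.151 Y85.067 F1540
G01 X186.840 Y101.706 F1540
G01 X205.594 Y102.501 F1540
G01 X215.659 Y86.657 F1540
G01 X206.970 Y70.018 F1540
G0 X210.969 Y52.949
M3 S622
G01 X141.904 Y93.974 F1540
G0 X144.547 Y62.528
M3 S226
G01 X52.562 Y91.259 F4367
G01 X167.139 Y106.433 F4367
G01 X153.925 Y100.118 F4367
G01 X144.547 Y62.528 F4367
G0 X87.307 Y111.086
M3 S622
G01 X101.425 Y77.070 F1540
G01 X148.409 Y36.751 F1540
G01 X174.847 Y23.576 F1540
G0 X77.243 Y91.040
M3 S622
G01 X148.823 Y91.040 F1540
G01 X148.823 Y57.759 F1540
G01 X77.243 Y57.759 F1540
G01 X77.243 Y91.040 F1540
G0 X196.672 Y38.101
M3 S226
G01 X148.731 Y48.781 F4367
G01 X98.073 Y51.810 F4367
G01 X44.698 Y47.189 F4367
M5
G0 X0.000 Y0.000

1 u = 1 mm; y_m = 138.627 − y.

[1] `<polygon>` regular polygon, #008000→score S622 F1540: (206.970,70.018) → (188.216,69.223) → (178.151,85.067) → (186.840,101.706) → (205.594,102.501) → (215.659,86.657) → (206.970,70.018) (closed)

[2] `<line>` line segment, #008000→score S622 F1540: (210.969,52.949) → (141.904,93.974)

[3] `<polygon>` closed polygon, #000000→engrave S226 F4367: (144.547,62.528) → (52.562,91.259) → (167.139,106.433) → (153.925,100.118) → (144.547,62.528) (closed)

[4] `<path>` cubic bezier, #008000→score S622 F1540: (87.307,111.086) → (101.425,77.070) → (148.409,36.751) → (174.847,23.576)

[5] `<path>` rectangle, #008000→score S622 F1540: (77.243,91.040) → (148.823,91.040) → (148.823,57.759) → (77.243,57.759) → (77.243,91.040) (closed)

[6] `<path>` quadratic bezier, #000000→engrave S226 F4367: (196.672,38.101) → (148.731,48.781) → (98.073,51.810) → (44.698,47.189)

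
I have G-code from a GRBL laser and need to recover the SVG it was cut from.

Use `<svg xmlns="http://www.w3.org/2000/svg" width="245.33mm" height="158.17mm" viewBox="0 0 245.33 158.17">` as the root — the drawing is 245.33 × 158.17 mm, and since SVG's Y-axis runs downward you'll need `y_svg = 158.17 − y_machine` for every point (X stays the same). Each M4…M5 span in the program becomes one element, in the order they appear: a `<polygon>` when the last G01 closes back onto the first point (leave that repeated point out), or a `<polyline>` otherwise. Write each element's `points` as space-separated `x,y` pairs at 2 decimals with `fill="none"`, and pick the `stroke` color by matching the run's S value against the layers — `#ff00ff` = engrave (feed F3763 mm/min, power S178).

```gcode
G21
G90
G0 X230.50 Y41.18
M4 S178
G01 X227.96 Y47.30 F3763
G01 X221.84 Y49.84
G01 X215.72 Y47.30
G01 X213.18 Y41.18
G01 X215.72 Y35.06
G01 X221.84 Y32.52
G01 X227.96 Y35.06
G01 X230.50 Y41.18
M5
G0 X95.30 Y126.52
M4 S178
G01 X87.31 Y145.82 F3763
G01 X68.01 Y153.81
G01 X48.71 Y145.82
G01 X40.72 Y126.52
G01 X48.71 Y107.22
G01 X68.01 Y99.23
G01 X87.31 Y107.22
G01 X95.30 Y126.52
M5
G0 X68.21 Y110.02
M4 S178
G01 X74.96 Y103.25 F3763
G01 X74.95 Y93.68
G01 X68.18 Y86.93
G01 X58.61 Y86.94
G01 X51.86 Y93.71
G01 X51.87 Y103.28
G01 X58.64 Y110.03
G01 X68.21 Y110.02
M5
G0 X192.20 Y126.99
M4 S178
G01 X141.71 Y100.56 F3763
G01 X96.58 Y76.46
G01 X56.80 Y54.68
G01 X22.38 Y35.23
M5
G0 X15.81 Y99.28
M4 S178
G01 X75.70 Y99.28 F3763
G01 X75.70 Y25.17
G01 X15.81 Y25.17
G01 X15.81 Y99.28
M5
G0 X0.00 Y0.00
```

y_svg = 158.17 − y_m. Every run uses S178, so all elements get stroke `#ff00ff` (engrave).

[1] closed run; points: 230.50,116.99 227.96,110.87 221.84,108.33 215.72,110.87 213.18,116.99 215.72,123.11 221.84,125.65 227.96,123.11

[2] closed run; points: 95.30,31.65 87.31,12.35 68.01,4.36 48.71,12.35 40.72,31.65 48.71,50.95 68.01,58.94 87.31,50.95

[3] closed run; points: 68.21,48.15 74.96,54.92 74.95,64.49 68.18,71.24 58.61,71.23 51.86,64.46 51.87,54.89 58.64,48.14

[4] open run; points: 192.20,31.18 141.71,57.61 96.58,81.71 56.80,103.49 22.38,122.94

[5] closed run; points: 15.81,58.89 75.70,58.89 75.70,133.00 15.81,133.00

<svg xmlns="http://www.w3.org/2000/svg" width="245.33mm" height="158.17mm" viewBox="0 0 245.33 158.17">
  <polygon points="230.50,116.99 227.96,110.87 221.84,108.33 215.72,110.87 213.18,116.99 215.72,123.11 221.84,125.65 227.96,123.11" fill="none" stroke="#ff00ff"/>
  <polygon points="95.30,31.65 87.31,12.35 68.01,4.36 48.71,12.35 40.72,31.65 48.71,50.95 68.01,58.94 87.31,50.95" fill="none" stroke="#ff00ff"/>
  <polygon points="68.21,48.15 74.96,54.92 74.95,64.49 68.18,71.24 58.61,71.23 51.86,64.46 51.87,54.89 58.64,48.14" fill="none" stroke="#ff00ff"/>
  <polyline points="192.20,31.18 141.71,57.61 96.58,81.71 56.80,103.49 22.38,122.94" fill="none" stroke="#ff00ff"/>
  <polygon points="15.81,58.89 75.70,58.89 75.70,133.00 15.81,133.00" fill="none" stroke="#ff00ff"/>
</svg>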